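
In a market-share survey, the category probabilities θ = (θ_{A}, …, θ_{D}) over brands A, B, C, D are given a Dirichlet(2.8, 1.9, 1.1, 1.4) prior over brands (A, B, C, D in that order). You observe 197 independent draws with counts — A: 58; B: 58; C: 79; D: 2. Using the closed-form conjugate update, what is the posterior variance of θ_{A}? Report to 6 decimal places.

The Dirichlet prior is conjugate to the Multinomial likelihood: each posterior αⱼ = prior αⱼ + observed count nⱼ.
Posterior concentration: (60.8, 59.9, 80.1, 3.4), total = 204.2.
Var[θ_j] = α_j(Σα−α_j)/((Σα)²(Σα+1)) = 60.8·143.4/(204.2²·205.2) = 0.001019.

0.001019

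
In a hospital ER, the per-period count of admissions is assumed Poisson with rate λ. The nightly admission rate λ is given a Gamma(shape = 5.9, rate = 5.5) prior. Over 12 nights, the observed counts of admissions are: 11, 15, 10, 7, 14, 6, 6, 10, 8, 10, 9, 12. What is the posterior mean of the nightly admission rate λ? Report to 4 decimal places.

With a Gamma(shape α, rate β) prior, the Poisson likelihood is conjugate: the posterior is Gamma(α + ΣXᵢ, β + n).
Sum of counts S = 118 over n = 12 nights.
Posterior: Gamma(α+S, β+n) = Gamma(5.9+118, 5.5+12) = Gamma(123.9, 17.5).
Posterior mean = α/β = 123.9/17.5 = 7.0800.

7.0800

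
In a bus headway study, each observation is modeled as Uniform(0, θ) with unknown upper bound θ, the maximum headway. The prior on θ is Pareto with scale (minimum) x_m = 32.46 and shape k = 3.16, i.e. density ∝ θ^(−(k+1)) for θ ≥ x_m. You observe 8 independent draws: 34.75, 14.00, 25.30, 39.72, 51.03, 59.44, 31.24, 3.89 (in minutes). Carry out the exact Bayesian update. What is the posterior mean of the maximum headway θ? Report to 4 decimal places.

65.2904

A Pareto(scale x_m, shape k) prior on the upper bound θ of Uniform(0, θ) is conjugate: posterior is Pareto(max(x_m, max xᵢ), k + n).
Sample maximum = 59.44; prior scale x_m = 32.46 → posterior scale = max = 59.44.
Posterior shape = 3.16 + 8 = 11.16.
E[θ|data] = k·x_m/(k−1) = 11.16·59.44/10.16 = 65.2904.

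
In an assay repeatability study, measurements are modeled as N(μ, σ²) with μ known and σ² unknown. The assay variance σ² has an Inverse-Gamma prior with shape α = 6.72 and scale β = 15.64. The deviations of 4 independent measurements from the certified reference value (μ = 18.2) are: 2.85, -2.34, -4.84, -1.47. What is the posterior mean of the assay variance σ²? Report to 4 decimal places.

With known mean μ and an Inverse-Gamma(α, β) prior on σ², the Normal likelihood is conjugate: posterior is Inv-Gamma(α + n/2, β + Σ(xᵢ−μ)²/2).
Σ(xᵢ−μ)² = (2.85)² + (-2.34)² + (-4.84)² + (-1.47)² = 39.1846.
Posterior: Inv-Gamma(6.72 + 4/2, 15.64 + 39.1846/2) = Inv-Gamma(8.72, 35.23230).
E[σ²|data] = β/(α−1) = 35.23230/7.72 = 4.5638.

4.5638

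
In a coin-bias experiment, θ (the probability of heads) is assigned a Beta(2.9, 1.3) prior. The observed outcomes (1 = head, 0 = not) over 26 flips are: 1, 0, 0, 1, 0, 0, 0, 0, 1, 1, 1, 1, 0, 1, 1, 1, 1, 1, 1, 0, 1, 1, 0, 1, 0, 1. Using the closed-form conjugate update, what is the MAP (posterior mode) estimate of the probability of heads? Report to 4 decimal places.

0.6348

The Beta prior is conjugate to a Binomial/Bernoulli likelihood; the update adds successes to α and failures to β.
Posterior: Beta(α+k, β+n−k) = Beta(2.9+16, 1.3+10) = Beta(18.9, 11.3).
Mode of Beta(a,b) for a,b>1 is (a−1)/(a+b−2) = 17.9/28.2 = 0.6348.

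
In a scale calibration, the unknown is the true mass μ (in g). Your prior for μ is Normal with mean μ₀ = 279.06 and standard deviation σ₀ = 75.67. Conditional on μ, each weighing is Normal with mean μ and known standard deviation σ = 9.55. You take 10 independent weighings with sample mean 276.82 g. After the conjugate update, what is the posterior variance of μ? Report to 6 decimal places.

For Normal data with known variance σ², a Normal(μ₀, σ₀²) prior on μ is conjugate. Posterior precision = 1/σ₀² + n/σ²; posterior mean is the precision-weighted average of μ₀ and x̄.
σ₀² = 75.67² = 5725.9489, σ² = 9.55² = 91.2025; σ² + n·σ₀² = 91.2025 + 10·5725.9489 = 57350.6915.
Posterior precision = 1/σ₀² + n/σ² = 1/5725.9489 + 10/91.2025 = (σ² + n·σ₀²)/(σ₀²σ²) = 57350.6915/(5725.9489·91.2025); posterior variance σₙ² = σ₀²σ²/(σ² + n·σ₀²) = 5725.9489·91.2025/57350.6915 = 9.105746.

9.105746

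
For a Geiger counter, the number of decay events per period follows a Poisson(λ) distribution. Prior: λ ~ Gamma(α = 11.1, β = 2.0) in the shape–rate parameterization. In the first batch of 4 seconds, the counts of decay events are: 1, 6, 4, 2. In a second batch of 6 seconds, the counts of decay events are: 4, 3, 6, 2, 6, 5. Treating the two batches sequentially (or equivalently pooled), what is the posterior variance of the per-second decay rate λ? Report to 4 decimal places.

With a Gamma(shape α, rate β) prior, the Poisson likelihood is conjugate: the posterior is Gamma(α + ΣXᵢ, β + n).
Batch 1: sum of counts S = 13 over n = 4 seconds.
After batch 1: Gamma(α+S, β+n) = Gamma(11.1+13, 2.0+4) = Gamma(24.1, 6.0).
Batch 2: sum of counts S = 26 over n = 6 seconds.
After batch 2: Gamma(α+S, β+n) = Gamma(24.1+26, 6.0+6) = Gamma(50.1, 12.0).
Var = α/β² = 50.1/12.0² = 0.3479.

0.3479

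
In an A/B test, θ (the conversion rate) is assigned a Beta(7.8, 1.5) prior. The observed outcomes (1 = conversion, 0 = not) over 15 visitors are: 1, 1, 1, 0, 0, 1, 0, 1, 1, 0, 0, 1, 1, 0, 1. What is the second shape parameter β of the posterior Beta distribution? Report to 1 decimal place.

The Beta prior is conjugate to a Binomial/Bernoulli likelihood; the update adds successes to α and failures to β.
Posterior: Beta(α+k, β+n−k) = Beta(7.8+9, 1.5+6) = Beta(16.8, 7.5).
Posterior β = 7.5.

7.5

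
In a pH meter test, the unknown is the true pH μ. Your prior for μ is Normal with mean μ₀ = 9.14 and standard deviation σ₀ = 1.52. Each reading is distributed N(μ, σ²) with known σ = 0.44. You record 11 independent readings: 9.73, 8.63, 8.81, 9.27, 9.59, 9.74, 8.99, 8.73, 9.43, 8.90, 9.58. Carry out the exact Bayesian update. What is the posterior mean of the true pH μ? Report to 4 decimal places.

For Normal data with known variance σ², a Normal(μ₀, σ₀²) prior on μ is conjugate. Posterior precision = 1/σ₀² + n/σ²; posterior mean is the precision-weighted average of μ₀ and x̄.
Σxᵢ = 9.73 + 8.63 + 8.81 + 9.27 + 9.59 + 9.74 + 8.99 + 8.73 + 9.43 + 8.90 + 9.58 = 101.4, so n·x̄ = 101.4.
σ₀² = 1.52² = 2.3104, σ² = 0.44² = 0.1936; σ² + n·σ₀² = 0.1936 + 11·2.3104 = 25.608.
Posterior mean = (μ₀/σ₀² + n·x̄/σ²)/(1/σ₀² + n/σ²) = (σ²·μ₀ + σ₀²·n·x̄)/(σ² + n·σ₀²) = (0.1936·9.14 + 2.3104·101.4)/25.608 = 236.044064/25.608 = 9.2176.

9.2176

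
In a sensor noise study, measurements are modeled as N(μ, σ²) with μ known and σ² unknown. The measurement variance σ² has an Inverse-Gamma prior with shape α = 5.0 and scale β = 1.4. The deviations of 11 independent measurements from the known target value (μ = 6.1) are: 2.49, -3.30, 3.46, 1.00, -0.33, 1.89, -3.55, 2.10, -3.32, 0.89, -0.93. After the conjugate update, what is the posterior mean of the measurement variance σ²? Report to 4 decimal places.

With known mean μ and an Inverse-Gamma(α, β) prior on σ², the Normal likelihood is conjugate: posterior is Inv-Gamma(α + n/2, β + Σ(xᵢ−μ)²/2).
Σ(xᵢ−μ)² = (2.49)² + (-3.30)² + (3.46)² + (1.00)² + (-0.33)² + (1.89)² + (-3.55)² + (2.10)² + (-3.32)² + (0.89)² + (-0.93)² = 63.4346.
Posterior: Inv-Gamma(5.0 + 11/2, 1.4 + 63.4346/2) = Inv-Gamma(10.50, 33.11730).
E[σ²|data] = β/(α−1) = 33.11730/9.50 = 3.4860.

3.4860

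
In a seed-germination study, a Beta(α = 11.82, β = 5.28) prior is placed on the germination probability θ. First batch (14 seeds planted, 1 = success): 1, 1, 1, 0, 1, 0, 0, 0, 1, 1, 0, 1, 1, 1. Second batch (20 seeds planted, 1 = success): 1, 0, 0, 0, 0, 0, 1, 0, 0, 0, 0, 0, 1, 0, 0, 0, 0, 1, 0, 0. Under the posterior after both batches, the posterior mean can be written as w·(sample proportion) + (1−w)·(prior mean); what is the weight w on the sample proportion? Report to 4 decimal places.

0.6654

The Beta prior is conjugate to a Binomial/Bernoulli likelihood; the update adds successes to α and failures to β.
Total number of seeds planted: n = 14 + 20 = 34.
Posterior mean = (α₀+k)/(α₀+β₀+n) = [n/(α₀+β₀+n)]·(k/n) + [(α₀+β₀)/(α₀+β₀+n)]·α₀/(α₀+β₀), so only n and the prior enter the weight.
The weight on the data is w = n/(α₀+β₀+n) = 34/(11.82+5.28+34) = 34/51.10 = 0.6654.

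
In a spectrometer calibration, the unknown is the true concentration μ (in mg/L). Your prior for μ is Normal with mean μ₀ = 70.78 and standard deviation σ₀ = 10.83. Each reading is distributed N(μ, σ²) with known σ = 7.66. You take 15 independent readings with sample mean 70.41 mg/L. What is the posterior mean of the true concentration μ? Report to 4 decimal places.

For Normal data with known variance σ², a Normal(μ₀, σ₀²) prior on μ is conjugate. Posterior precision = 1/σ₀² + n/σ²; posterior mean is the precision-weighted average of μ₀ and x̄.
n·x̄ = 15·70.41 = 1056.15.
σ₀² = 10.83² = 117.2889, σ² = 7.66² = 58.6756; σ² + n·σ₀² = 58.6756 + 15·117.2889 = 1818.0091.
Posterior mean = (μ₀/σ₀² + n·x̄/σ²)/(1/σ₀² + n/σ²) = (σ²·μ₀ + σ₀²·n·x̄)/(σ² + n·σ₀²) = (58.6756·70.78 + 117.2889·1056.15)/1818.0091 = 128027.730703/1818.0091 = 70.4219.

70.4219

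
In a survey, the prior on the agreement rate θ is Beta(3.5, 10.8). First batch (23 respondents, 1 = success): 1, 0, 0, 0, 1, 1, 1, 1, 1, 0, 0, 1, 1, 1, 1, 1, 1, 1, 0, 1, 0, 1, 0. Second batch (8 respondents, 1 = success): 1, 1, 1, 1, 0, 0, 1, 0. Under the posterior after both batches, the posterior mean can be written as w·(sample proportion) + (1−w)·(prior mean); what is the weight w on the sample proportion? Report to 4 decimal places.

The Beta prior is conjugate to a Binomial/Bernoulli likelihood; the update adds successes to α and failures to β.
Total number of respondents: n = 23 + 8 = 31.
Posterior mean = (α₀+k)/(α₀+β₀+n) = [n/(α₀+β₀+n)]·(k/n) + [(α₀+β₀)/(α₀+β₀+n)]·α₀/(α₀+β₀), so only n and the prior enter the weight.
The weight on the data is w = n/(α₀+β₀+n) = 31/(3.5+10.8+31) = 31/45.3 = 0.6843.

0.6843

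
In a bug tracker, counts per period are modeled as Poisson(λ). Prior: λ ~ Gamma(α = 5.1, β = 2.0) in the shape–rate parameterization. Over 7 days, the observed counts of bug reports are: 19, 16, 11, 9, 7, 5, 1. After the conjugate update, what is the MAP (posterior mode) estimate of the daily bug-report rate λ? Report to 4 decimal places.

With a Gamma(shape α, rate β) prior, the Poisson likelihood is conjugate: the posterior is Gamma(α + ΣXᵢ, β + n).
Sum of counts S = 68 over n = 7 days.
Posterior: Gamma(α+S, β+n) = Gamma(5.1+68, 2.0+7) = Gamma(73.1, 9.0).
Mode of Gamma(α,β) for α≥1 is (α−1)/β = 72.1/9.0 = 8.0111.

8.0111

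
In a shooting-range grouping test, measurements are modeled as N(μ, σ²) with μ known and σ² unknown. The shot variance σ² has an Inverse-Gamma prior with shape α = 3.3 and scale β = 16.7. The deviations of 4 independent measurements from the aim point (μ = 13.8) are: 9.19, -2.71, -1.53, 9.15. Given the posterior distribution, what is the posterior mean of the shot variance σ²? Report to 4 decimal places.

24.5655

With known mean μ and an Inverse-Gamma(α, β) prior on σ², the Normal likelihood is conjugate: posterior is Inv-Gamma(α + n/2, β + Σ(xᵢ−μ)²/2).
Σ(xᵢ−μ)² = (9.19)² + (-2.71)² + (-1.53)² + (9.15)² = 177.8636.
Posterior: Inv-Gamma(3.3 + 4/2, 16.7 + 177.8636/2) = Inv-Gamma(5.30, 105.63180).
E[σ²|data] = β/(α−1) = 105.63180/4.30 = 24.5655.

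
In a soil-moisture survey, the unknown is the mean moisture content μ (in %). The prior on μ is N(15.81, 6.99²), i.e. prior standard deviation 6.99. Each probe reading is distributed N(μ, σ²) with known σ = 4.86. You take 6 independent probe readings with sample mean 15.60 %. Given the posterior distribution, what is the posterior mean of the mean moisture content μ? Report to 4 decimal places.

15.6157

For Normal data with known variance σ², a Normal(μ₀, σ₀²) prior on μ is conjugate. Posterior precision = 1/σ₀² + n/σ²; posterior mean is the precision-weighted average of μ₀ and x̄.
n·x̄ = 6·15.60 = 93.6.
σ₀² = 6.99² = 48.8601, σ² = 4.86² = 23.6196; σ² + n·σ₀² = 23.6196 + 6·48.8601 = 316.7802.
Posterior mean = (μ₀/σ₀² + n·x̄/σ²)/(1/σ₀² + n/σ²) = (σ²·μ₀ + σ₀²·n·x̄)/(σ² + n·σ₀²) = (23.6196·15.81 + 48.8601·93.6)/316.7802 = 4946.731236/316.7802 = 15.6157.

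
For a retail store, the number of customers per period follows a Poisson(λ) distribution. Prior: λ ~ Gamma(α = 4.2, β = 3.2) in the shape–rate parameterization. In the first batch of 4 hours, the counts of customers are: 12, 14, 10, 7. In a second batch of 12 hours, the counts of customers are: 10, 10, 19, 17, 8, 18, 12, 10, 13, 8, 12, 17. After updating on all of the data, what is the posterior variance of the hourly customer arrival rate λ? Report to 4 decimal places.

With a Gamma(shape α, rate β) prior, the Poisson likelihood is conjugate: the posterior is Gamma(α + ΣXᵢ, β + n).
Batch 1: sum of counts S = 43 over n = 4 hours.
After batch 1: Gamma(α+S, β+n) = Gamma(4.2+43, 3.2+4) = Gamma(47.2, 7.2).
Batch 2: sum of counts S = 154 over n = 12 hours.
After batch 2: Gamma(α+S, β+n) = Gamma(47.2+154, 7.2+12) = Gamma(201.2, 19.2).
Var = α/β² = 201.2/19.2² = 0.5458.

0.5458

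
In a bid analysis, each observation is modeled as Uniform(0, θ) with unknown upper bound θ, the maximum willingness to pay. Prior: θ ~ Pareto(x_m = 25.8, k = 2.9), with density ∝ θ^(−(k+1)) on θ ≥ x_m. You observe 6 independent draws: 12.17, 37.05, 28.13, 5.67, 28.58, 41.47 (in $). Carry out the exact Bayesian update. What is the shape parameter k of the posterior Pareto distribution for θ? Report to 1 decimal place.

8.9

A Pareto(scale x_m, shape k) prior on the upper bound θ of Uniform(0, θ) is conjugate: posterior is Pareto(max(x_m, max xᵢ), k + n).
Sample maximum = 41.47; prior scale x_m = 25.8 → posterior scale = max = 41.47.
Posterior shape = 2.9 + 6 = 8.9.
Posterior shape k = 8.9.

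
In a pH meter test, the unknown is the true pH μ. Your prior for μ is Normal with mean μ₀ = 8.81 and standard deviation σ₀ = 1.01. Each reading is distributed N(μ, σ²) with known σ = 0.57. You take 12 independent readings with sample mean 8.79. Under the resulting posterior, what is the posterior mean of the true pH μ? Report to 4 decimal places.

For Normal data with known variance σ², a Normal(μ₀, σ₀²) prior on μ is conjugate. Posterior precision = 1/σ₀² + n/σ²; posterior mean is the precision-weighted average of μ₀ and x̄.
n·x̄ = 12·8.79 = 105.48.
σ₀² = 1.01² = 1.0201, σ² = 0.57² = 0.3249; σ² + n·σ₀² = 0.3249 + 12·1.0201 = 12.5661.
Posterior mean = (μ₀/σ₀² + n·x̄/σ²)/(1/σ₀² + n/σ²) = (σ²·μ₀ + σ₀²·n·x̄)/(σ² + n·σ₀²) = (0.3249·8.81 + 1.0201·105.48)/12.5661 = 110.462517/12.5661 = 8.7905.

8.7905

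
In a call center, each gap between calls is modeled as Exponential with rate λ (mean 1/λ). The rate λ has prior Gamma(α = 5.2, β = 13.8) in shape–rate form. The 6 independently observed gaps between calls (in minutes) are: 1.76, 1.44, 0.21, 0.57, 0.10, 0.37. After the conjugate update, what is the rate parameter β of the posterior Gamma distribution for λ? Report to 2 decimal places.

18.25

With a Gamma(shape α, rate β) prior on the exponential rate λ, the posterior after n observations with total T = Σxᵢ is Gamma(α+n, β+T).
Sum of observations T = 4.45 minutes; n = 6.
Posterior: Gamma(5.2+6, 13.8+4.45) = Gamma(11.2, 18.25).
Posterior β = 18.25.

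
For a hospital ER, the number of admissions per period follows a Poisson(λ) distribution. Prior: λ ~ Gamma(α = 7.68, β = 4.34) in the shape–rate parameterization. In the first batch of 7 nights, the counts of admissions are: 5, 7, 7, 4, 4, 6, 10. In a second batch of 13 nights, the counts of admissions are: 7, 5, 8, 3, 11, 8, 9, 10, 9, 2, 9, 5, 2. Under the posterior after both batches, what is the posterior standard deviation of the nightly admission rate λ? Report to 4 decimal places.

With a Gamma(shape α, rate β) prior, the Poisson likelihood is conjugate: the posterior is Gamma(α + ΣXᵢ, β + n).
Batch 1: sum of counts S = 43 over n = 7 nights.
After batch 1: Gamma(α+S, β+n) = Gamma(7.68+43, 4.34+7) = Gamma(50.68, 11.34).
Batch 2: sum of counts S = 88 over n = 13 nights.
After batch 2: Gamma(α+S, β+n) = Gamma(50.68+88, 11.34+13) = Gamma(138.68, 24.34).
SD = √α/β = √138.68/24.34 = 0.4838.

0.4838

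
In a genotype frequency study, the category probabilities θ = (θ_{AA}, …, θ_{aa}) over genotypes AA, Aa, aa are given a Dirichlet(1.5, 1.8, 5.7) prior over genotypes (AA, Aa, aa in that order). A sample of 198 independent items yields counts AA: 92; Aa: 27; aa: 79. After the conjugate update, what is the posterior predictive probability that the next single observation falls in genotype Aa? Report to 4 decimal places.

0.1391

The Dirichlet prior is conjugate to the Multinomial likelihood: each posterior αⱼ = prior αⱼ + observed count nⱼ.
Posterior concentration: (93.5, 28.8, 84.7), total = 207.0.
P(next = Aa | data) = α_{Aa}/Σα = 0.1391.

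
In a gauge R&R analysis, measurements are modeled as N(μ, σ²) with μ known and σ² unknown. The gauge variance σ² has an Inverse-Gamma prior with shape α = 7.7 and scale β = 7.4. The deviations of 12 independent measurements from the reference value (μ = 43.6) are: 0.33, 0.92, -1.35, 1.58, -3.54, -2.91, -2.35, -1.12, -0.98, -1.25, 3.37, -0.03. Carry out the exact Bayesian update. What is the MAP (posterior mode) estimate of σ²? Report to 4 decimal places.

2.0997

With known mean μ and an Inverse-Gamma(α, β) prior on σ², the Normal likelihood is conjugate: posterior is Inv-Gamma(α + n/2, β + Σ(xᵢ−μ)²/2).
Σ(xᵢ−μ)² = (0.33)² + (0.92)² + (-1.35)² + (1.58)² + (-3.54)² + (-2.91)² + (-2.35)² + (-1.12)² + (-0.98)² + (-1.25)² + (3.37)² + (-0.03)² = 46.9315.
Posterior: Inv-Gamma(7.7 + 12/2, 7.4 + 46.9315/2) = Inv-Gamma(13.70, 30.86575).
Mode = β/(α+1) = 30.86575/14.70 = 2.0997.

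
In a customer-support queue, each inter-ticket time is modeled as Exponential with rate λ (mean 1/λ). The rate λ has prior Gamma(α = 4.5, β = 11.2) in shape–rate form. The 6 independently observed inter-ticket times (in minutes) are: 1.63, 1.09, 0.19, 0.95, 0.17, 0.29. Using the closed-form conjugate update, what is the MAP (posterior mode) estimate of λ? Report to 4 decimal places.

With a Gamma(shape α, rate β) prior on the exponential rate λ, the posterior after n observations with total T = Σxᵢ is Gamma(α+n, β+T).
Sum of observations T = 4.32 minutes; n = 6.
Posterior: Gamma(4.5+6, 11.2+4.32) = Gamma(10.5, 15.52).
Mode = (α−1)/β = 0.6121.

0.6121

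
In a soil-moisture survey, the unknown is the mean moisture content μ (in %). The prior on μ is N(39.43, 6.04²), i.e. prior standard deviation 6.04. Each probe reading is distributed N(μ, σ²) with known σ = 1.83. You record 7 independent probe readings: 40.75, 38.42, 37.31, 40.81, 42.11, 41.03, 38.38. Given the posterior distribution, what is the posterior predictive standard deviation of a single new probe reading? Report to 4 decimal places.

For Normal data with known variance σ², a Normal(μ₀, σ₀²) prior on μ is conjugate. Posterior precision = 1/σ₀² + n/σ²; posterior mean is the precision-weighted average of μ₀ and x̄.
σ₀² = 6.04² = 36.4816, σ² = 1.83² = 3.3489; σ² + n·σ₀² = 3.3489 + 7·36.4816 = 258.7201.
Posterior precision = 1/σ₀² + n/σ² = 1/36.4816 + 7/3.3489 = (σ² + n·σ₀²)/(σ₀²σ²) = 258.7201/(36.4816·3.3489); posterior variance σₙ² = σ₀²σ²/(σ² + n·σ₀²) = 36.4816·3.3489/258.7201 = 0.472222.
Predictive variance for one new observation = σₙ² + σ² = 36.4816·3.3489/258.7201 + 3.3489 = σ²·(σ₀² + 258.7201)/258.7201 = 3.3489·295.2017/258.7201 = 3.821122; SD = √(3.3489·295.2017/258.7201) = 1.9548.

1.9548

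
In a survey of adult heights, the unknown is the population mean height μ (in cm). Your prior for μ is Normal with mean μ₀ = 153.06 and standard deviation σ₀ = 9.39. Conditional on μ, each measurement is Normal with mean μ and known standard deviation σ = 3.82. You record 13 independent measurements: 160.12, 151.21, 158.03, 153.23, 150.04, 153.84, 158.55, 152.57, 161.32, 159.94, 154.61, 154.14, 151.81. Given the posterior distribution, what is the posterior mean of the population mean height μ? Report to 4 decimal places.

For Normal data with known variance σ², a Normal(μ₀, σ₀²) prior on μ is conjugate. Posterior precision = 1/σ₀² + n/σ²; posterior mean is the precision-weighted average of μ₀ and x̄.
Σxᵢ = 160.12 + 151.21 + 158.03 + 153.23 + 150.04 + 153.84 + 158.55 + 152.57 + 161.32 + 159.94 + 154.61 + 154.14 + 151.81 = 2019.41, so n·x̄ = 2019.41.
σ₀² = 9.39² = 88.1721, σ² = 3.82² = 14.5924; σ² + n·σ₀² = 14.5924 + 13·88.1721 = 1160.8297.
Posterior mean = (μ₀/σ₀² + n·x̄/σ²)/(1/σ₀² + n/σ²) = (σ²·μ₀ + σ₀²·n·x̄)/(σ² + n·σ₀²) = (14.5924·153.06 + 88.1721·2019.41)/1160.8297 = 180289.133205/1160.8297 = 155.3106.

155.3106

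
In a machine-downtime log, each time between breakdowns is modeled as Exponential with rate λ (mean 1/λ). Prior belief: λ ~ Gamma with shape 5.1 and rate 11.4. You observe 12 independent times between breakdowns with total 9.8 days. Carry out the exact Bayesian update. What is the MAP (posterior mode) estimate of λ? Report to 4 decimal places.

0.7594

With a Gamma(shape α, rate β) prior on the exponential rate λ, the posterior after n observations with total T = Σxᵢ is Gamma(α+n, β+T).
Posterior: Gamma(5.1+12, 11.4+9.8) = Gamma(17.1, 21.2).
Mode = (α−1)/β = 0.7594.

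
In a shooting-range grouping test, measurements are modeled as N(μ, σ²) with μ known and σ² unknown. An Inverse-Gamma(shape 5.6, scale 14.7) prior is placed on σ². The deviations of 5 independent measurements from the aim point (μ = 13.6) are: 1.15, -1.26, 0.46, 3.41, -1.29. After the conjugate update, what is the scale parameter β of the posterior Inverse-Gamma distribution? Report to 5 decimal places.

With known mean μ and an Inverse-Gamma(α, β) prior on σ², the Normal likelihood is conjugate: posterior is Inv-Gamma(α + n/2, β + Σ(xᵢ−μ)²/2).
Σ(xᵢ−μ)² = (1.15)² + (-1.26)² + (0.46)² + (3.41)² + (-1.29)² = 16.4139.
Posterior: Inv-Gamma(5.6 + 5/2, 14.7 + 16.4139/2) = Inv-Gamma(8.10, 22.90695).
Posterior β = 22.90695.

22.90695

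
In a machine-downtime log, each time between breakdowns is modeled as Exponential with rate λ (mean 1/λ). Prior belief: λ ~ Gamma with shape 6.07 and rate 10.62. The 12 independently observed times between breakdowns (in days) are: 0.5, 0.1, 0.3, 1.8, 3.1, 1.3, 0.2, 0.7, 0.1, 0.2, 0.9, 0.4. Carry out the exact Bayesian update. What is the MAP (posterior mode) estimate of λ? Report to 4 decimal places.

0.8442

With a Gamma(shape α, rate β) prior on the exponential rate λ, the posterior after n observations with total T = Σxᵢ is Gamma(α+n, β+T).
Sum of observations T = 9.6 days; n = 12.
Posterior: Gamma(6.07+12, 10.62+9.6) = Gamma(18.07, 20.22).
Mode = (α−1)/β = 0.8442.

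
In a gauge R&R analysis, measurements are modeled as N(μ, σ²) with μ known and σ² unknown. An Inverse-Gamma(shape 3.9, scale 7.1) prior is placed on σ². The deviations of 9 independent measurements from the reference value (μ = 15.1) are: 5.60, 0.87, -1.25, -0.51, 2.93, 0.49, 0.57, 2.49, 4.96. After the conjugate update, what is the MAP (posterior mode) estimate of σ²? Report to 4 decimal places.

With known mean μ and an Inverse-Gamma(α, β) prior on σ², the Normal likelihood is conjugate: posterior is Inv-Gamma(α + n/2, β + Σ(xᵢ−μ)²/2).
Σ(xᵢ−μ)² = (5.60)² + (0.87)² + (-1.25)² + (-0.51)² + (2.93)² + (0.49)² + (0.57)² + (2.49)² + (4.96)² = 73.8911.
Posterior: Inv-Gamma(3.9 + 9/2, 7.1 + 73.8911/2) = Inv-Gamma(8.40, 44.04555).
Mode = β/(α+1) = 44.04555/9.40 = 4.6857.

4.6857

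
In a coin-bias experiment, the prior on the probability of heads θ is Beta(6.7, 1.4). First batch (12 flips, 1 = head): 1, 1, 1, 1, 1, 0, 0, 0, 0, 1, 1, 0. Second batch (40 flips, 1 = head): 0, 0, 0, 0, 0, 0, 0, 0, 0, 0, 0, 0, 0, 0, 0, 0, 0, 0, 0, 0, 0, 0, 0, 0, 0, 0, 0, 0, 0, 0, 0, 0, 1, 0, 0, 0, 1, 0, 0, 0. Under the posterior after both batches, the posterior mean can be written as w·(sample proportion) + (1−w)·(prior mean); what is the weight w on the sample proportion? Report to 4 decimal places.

0.8652

The Beta prior is conjugate to a Binomial/Bernoulli likelihood; the update adds successes to α and failures to β.
Total number of flips: n = 12 + 40 = 52.
Posterior mean = (α₀+k)/(α₀+β₀+n) = [n/(α₀+β₀+n)]·(k/n) + [(α₀+β₀)/(α₀+β₀+n)]·α₀/(α₀+β₀), so only n and the prior enter the weight.
The weight on the data is w = n/(α₀+β₀+n) = 52/(6.7+1.4+52) = 52/60.1 = 0.8652.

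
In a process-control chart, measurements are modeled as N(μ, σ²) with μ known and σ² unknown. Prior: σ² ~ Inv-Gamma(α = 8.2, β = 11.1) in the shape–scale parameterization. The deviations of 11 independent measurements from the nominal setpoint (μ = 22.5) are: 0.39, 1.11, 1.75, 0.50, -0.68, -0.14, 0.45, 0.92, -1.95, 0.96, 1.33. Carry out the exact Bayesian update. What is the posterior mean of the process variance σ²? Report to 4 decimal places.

1.3748

With known mean μ and an Inverse-Gamma(α, β) prior on σ², the Normal likelihood is conjugate: posterior is Inv-Gamma(α + n/2, β + Σ(xᵢ−μ)²/2).
Σ(xᵢ−μ)² = (0.39)² + (1.11)² + (1.75)² + (0.50)² + (-0.68)² + (-0.14)² + (0.45)² + (0.92)² + (-1.95)² + (0.96)² + (1.33)² = 12.7206.
Posterior: Inv-Gamma(8.2 + 11/2, 11.1 + 12.7206/2) = Inv-Gamma(13.70, 17.46030).
E[σ²|data] = β/(α−1) = 17.46030/12.70 = 1.3748.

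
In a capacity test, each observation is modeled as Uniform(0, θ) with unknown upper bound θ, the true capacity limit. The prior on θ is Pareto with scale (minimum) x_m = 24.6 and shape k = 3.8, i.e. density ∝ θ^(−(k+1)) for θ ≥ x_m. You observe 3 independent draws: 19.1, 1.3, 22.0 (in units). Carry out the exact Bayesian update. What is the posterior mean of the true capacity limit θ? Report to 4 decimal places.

A Pareto(scale x_m, shape k) prior on the upper bound θ of Uniform(0, θ) is conjugate: posterior is Pareto(max(x_m, max xᵢ), k + n).
Sample maximum = 22.0; prior scale x_m = 24.6 → posterior scale = max = 24.6.
Posterior shape = 3.8 + 3 = 6.8.
E[θ|data] = k·x_m/(k−1) = 6.8·24.6/5.8 = 28.8414.

28.8414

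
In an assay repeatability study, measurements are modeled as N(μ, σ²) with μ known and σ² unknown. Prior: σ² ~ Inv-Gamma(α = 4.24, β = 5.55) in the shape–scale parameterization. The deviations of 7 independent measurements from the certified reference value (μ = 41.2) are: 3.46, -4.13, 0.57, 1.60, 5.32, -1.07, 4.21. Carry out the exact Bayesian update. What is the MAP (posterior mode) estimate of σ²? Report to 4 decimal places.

With known mean μ and an Inverse-Gamma(α, β) prior on σ², the Normal likelihood is conjugate: posterior is Inv-Gamma(α + n/2, β + Σ(xᵢ−μ)²/2).
Σ(xᵢ−μ)² = (3.46)² + (-4.13)² + (0.57)² + (1.60)² + (5.32)² + (-1.07)² + (4.21)² = 79.0848.
Posterior: Inv-Gamma(4.24 + 7/2, 5.55 + 79.0848/2) = Inv-Gamma(7.74, 45.09240).
Mode = β/(α+1) = 45.09240/8.74 = 5.1593.

5.1593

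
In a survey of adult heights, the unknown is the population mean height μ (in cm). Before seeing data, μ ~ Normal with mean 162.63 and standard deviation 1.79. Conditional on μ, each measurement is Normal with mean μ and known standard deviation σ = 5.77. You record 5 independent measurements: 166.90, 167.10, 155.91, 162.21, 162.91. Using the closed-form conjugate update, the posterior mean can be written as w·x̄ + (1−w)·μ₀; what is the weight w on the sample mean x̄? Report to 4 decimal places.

For Normal data with known variance σ², a Normal(μ₀, σ₀²) prior on μ is conjugate. Posterior precision = 1/σ₀² + n/σ²; posterior mean is the precision-weighted average of μ₀ and x̄.
σ₀² = 1.79² = 3.2041, σ² = 5.77² = 33.2929. Prior precision 1/σ₀² = 1/3.2041; data precision n/σ² = 5/33.2929.
w = (n/σ²)/(1/σ₀² + n/σ²) = n·σ₀²/(σ² + n·σ₀²) = 5·3.2041/(33.2929 + 5·3.2041) = 16.0205/49.3134 = 0.3249.

0.3249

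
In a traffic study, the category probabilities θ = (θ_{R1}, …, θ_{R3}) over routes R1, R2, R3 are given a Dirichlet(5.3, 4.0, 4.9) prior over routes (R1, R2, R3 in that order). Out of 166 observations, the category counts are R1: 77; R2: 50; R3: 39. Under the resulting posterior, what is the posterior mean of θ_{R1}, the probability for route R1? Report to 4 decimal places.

0.4567

The Dirichlet prior is conjugate to the Multinomial likelihood: each posterior αⱼ = prior αⱼ + observed count nⱼ.
Posterior concentration: (82.3, 54.0, 43.9), total = 180.2.
E[θ_{R1}|data] = α_{R1}/Σα = 82.3/180.2 = 0.4567.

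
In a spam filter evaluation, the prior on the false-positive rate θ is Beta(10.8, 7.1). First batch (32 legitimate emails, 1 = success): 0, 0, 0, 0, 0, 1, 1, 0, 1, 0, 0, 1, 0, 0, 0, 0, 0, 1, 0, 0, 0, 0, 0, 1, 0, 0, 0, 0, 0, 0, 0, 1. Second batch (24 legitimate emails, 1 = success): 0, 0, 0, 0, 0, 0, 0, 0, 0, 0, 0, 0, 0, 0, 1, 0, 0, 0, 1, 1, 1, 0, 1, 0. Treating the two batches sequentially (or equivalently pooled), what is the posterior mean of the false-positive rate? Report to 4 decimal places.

0.3085

The Beta prior is conjugate to a Binomial/Bernoulli likelihood; the update adds successes to α and failures to β.
After batch 1: Beta(10.8+7, 7.1+25) = Beta(17.8, 32.1).
After batch 2: Beta(17.8+5, 32.1+19) = Beta(22.8, 51.1).
Posterior mean = α/(α+β) = 22.8/73.9 = 0.3085.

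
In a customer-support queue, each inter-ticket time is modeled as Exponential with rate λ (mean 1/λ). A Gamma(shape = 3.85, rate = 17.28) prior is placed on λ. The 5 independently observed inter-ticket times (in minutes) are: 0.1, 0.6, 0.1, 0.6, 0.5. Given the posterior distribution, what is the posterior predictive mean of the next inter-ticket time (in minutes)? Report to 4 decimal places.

With a Gamma(shape α, rate β) prior on the exponential rate λ, the posterior after n observations with total T = Σxᵢ is Gamma(α+n, β+T).
Sum of observations T = 1.9 minutes; n = 5.
Posterior: Gamma(3.85+5, 17.28+1.9) = Gamma(8.85, 19.18).
The predictive distribution for the next observation is Lomax; its mean is β/(α−1) = 19.18/7.85 = 2.4433.

2.4433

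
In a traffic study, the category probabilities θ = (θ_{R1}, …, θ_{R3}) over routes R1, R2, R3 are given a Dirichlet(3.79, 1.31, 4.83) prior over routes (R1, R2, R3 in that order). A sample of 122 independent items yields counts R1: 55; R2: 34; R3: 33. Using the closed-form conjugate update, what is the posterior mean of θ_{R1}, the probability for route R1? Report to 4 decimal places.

The Dirichlet prior is conjugate to the Multinomial likelihood: each posterior αⱼ = prior αⱼ + observed count nⱼ.
Posterior concentration: (58.79, 35.31, 37.83), total = 131.93.
E[θ_{R1}|data] = α_{R1}/Σα = 58.79/131.93 = 0.4456.

0.4456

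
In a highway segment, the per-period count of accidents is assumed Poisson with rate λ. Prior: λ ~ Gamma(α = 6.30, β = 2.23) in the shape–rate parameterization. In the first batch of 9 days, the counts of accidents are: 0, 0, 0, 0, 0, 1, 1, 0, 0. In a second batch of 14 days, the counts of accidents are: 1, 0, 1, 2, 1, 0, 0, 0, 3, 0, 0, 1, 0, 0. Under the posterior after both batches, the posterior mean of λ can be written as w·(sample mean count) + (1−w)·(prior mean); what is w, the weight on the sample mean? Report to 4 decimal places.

With a Gamma(shape α, rate β) prior, the Poisson likelihood is conjugate: the posterior is Gamma(α + ΣXᵢ, β + n).
Total number of days: n = 9 + 14 = 23.
Posterior mean = (α₀+S)/(β₀+n) = [n/(β₀+n)]·(S/n) + [β₀/(β₀+n)]·(α₀/β₀), so only n and β₀ enter the weight.
Weight on data w = n/(β₀+n) = 23/(2.23+23) = 23/25.23 = 0.9116.

0.9116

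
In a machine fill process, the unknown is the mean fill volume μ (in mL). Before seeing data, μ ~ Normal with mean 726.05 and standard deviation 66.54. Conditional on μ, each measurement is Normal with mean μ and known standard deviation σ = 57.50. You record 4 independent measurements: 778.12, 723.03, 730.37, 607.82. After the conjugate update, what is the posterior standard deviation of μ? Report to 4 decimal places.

For Normal data with known variance σ², a Normal(μ₀, σ₀²) prior on μ is conjugate. Posterior precision = 1/σ₀² + n/σ²; posterior mean is the precision-weighted average of μ₀ and x̄.
σ₀² = 66.54² = 4427.5716, σ² = 57.50² = 3306.25; σ² + n·σ₀² = 3306.25 + 4·4427.5716 = 21016.5364.
Posterior precision = 1/σ₀² + n/σ² = 1/4427.5716 + 4/3306.25 = (σ² + n·σ₀²)/(σ₀²σ²) = 21016.5364/(4427.5716·3306.25); posterior variance σₙ² = σ₀²σ²/(σ² + n·σ₀²) = 4427.5716·3306.25/21016.5364 = 696.530500.
Posterior SD = √σₙ² = √(4427.5716·3306.25/21016.5364) = 26.3919.

26.3919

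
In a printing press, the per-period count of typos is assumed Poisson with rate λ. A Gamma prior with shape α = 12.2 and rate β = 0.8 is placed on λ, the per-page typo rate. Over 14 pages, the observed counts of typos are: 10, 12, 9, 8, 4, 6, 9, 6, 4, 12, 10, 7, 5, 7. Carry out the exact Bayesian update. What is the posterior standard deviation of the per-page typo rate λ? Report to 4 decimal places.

With a Gamma(shape α, rate β) prior, the Poisson likelihood is conjugate: the posterior is Gamma(α + ΣXᵢ, β + n).
Sum of counts S = 109 over n = 14 pages.
Posterior: Gamma(α+S, β+n) = Gamma(12.2+109, 0.8+14) = Gamma(121.2, 14.8).
SD = √α/β = √121.2/14.8 = 0.7439.

0.7439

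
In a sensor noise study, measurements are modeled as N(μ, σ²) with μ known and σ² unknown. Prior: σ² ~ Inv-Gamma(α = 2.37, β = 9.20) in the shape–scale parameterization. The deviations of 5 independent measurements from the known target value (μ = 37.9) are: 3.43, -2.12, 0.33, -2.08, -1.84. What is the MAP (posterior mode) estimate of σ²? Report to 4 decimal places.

3.6184

With known mean μ and an Inverse-Gamma(α, β) prior on σ², the Normal likelihood is conjugate: posterior is Inv-Gamma(α + n/2, β + Σ(xᵢ−μ)²/2).
Σ(xᵢ−μ)² = (3.43)² + (-2.12)² + (0.33)² + (-2.08)² + (-1.84)² = 24.0802.
Posterior: Inv-Gamma(2.37 + 5/2, 9.20 + 24.0802/2) = Inv-Gamma(4.87, 21.24010).
Mode = β/(α+1) = 21.24010/5.87 = 3.6184.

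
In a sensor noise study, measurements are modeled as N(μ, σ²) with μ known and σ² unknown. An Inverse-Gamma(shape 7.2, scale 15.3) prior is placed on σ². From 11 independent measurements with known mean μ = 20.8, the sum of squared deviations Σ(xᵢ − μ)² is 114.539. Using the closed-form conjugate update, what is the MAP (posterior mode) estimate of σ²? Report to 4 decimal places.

With known mean μ and an Inverse-Gamma(α, β) prior on σ², the Normal likelihood is conjugate: posterior is Inv-Gamma(α + n/2, β + Σ(xᵢ−μ)²/2).
Posterior: Inv-Gamma(7.2 + 11/2, 15.3 + 114.539/2) = Inv-Gamma(12.70, 72.5695).
Mode = β/(α+1) = 72.5695/13.70 = 5.2970.

5.2970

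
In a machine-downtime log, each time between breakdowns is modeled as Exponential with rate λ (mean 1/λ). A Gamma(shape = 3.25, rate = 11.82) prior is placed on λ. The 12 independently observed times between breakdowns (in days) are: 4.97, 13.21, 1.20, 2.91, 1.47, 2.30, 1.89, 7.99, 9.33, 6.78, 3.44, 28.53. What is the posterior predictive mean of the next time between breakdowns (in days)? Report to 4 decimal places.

With a Gamma(shape α, rate β) prior on the exponential rate λ, the posterior after n observations with total T = Σxᵢ is Gamma(α+n, β+T).
Sum of observations T = 84.02 days; n = 12.
Posterior: Gamma(3.25+12, 11.82+84.02) = Gamma(15.25, 95.84).
The predictive distribution for the next observation is Lomax; its mean is β/(α−1) = 95.84/14.25 = 6.7256.

6.7256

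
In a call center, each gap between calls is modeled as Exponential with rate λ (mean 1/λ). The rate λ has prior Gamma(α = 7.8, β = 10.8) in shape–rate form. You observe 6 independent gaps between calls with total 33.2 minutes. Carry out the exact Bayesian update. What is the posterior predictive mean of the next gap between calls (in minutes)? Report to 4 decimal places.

With a Gamma(shape α, rate β) prior on the exponential rate λ, the posterior after n observations with total T = Σxᵢ is Gamma(α+n, β+T).
Posterior: Gamma(7.8+6, 10.8+33.2) = Gamma(13.8, 44.0).
The predictive distribution for the next observation is Lomax; its mean is β/(α−1) = 44.0/12.8 = 3.4375.

3.4375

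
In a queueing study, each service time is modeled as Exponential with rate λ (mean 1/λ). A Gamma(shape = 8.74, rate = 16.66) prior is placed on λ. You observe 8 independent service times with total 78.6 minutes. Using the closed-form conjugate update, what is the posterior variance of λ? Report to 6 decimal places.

With a Gamma(shape α, rate β) prior on the exponential rate λ, the posterior after n observations with total T = Σxᵢ is Gamma(α+n, β+T).
Posterior: Gamma(8.74+8, 16.66+78.6) = Gamma(16.74, 95.26).
Var = α/β² = 0.001845.

0.001845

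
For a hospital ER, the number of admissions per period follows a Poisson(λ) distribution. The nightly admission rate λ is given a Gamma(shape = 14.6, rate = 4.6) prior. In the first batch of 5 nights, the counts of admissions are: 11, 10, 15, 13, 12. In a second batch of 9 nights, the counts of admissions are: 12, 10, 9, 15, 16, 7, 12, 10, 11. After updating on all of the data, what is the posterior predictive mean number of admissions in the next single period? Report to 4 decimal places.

With a Gamma(shape α, rate β) prior, the Poisson likelihood is conjugate: the posterior is Gamma(α + ΣXᵢ, β + n).
Batch 1: sum of counts S = 61 over n = 5 nights.
After batch 1: Gamma(α+S, β+n) = Gamma(14.6+61, 4.6+5) = Gamma(75.6, 9.6).
Batch 2: sum of counts S = 102 over n = 9 nights.
After batch 2: Gamma(α+S, β+n) = Gamma(75.6+102, 9.6+9) = Gamma(177.6, 18.6).
The predictive distribution for one future period is NegBinom with mean α/β = 9.5484.

9.5484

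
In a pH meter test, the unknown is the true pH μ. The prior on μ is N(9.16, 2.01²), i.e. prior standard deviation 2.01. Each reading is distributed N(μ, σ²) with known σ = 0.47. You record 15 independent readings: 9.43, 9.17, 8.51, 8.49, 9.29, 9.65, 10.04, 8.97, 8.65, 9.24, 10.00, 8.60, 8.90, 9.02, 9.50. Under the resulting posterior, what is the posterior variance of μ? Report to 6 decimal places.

For Normal data with known variance σ², a Normal(μ₀, σ₀²) prior on μ is conjugate. Posterior precision = 1/σ₀² + n/σ²; posterior mean is the precision-weighted average of μ₀ and x̄.
σ₀² = 2.01² = 4.0401, σ² = 0.47² = 0.2209; σ² + n·σ₀² = 0.2209 + 15·4.0401 = 60.8224.
Posterior precision = 1/σ₀² + n/σ² = 1/4.0401 + 15/0.2209 = (σ² + n·σ₀²)/(σ₀²σ²) = 60.8224/(4.0401·0.2209); posterior variance σₙ² = σ₀²σ²/(σ² + n·σ₀²) = 4.0401·0.2209/60.8224 = 0.014673.

0.014673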